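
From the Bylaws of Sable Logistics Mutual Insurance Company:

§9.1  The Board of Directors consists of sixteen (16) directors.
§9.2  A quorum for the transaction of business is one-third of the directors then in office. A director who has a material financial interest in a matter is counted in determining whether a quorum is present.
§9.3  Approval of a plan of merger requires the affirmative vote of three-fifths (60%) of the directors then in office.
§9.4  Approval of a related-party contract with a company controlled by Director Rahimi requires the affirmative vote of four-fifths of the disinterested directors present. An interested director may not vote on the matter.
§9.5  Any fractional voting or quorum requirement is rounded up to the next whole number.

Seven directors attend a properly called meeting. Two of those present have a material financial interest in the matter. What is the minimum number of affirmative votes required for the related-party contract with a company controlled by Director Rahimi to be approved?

The related-party contract with a company controlled by Director Rahimi requires four-fifths of the disinterested directors present (7 − 2 = 5).
4/5 of 5 = 4.

4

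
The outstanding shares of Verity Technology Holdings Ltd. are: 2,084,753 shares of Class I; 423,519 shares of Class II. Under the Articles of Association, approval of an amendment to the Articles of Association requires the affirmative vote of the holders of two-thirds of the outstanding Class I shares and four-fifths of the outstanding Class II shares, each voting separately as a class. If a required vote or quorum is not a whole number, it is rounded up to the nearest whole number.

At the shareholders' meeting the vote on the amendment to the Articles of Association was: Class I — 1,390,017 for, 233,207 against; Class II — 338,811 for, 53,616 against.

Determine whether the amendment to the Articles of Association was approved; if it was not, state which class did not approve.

Not approved — the Class II shares did not give the required vote.

Class I: 2/3 of 2084753 = 1389835.33, rounded up to 1389836; 1,389,836 required, 1,390,017 in favor — approved.
Class II: 4/5 of 423519 = 338815.20, rounded up to 338816; 338,816 required, 338,811 in favor — not approved.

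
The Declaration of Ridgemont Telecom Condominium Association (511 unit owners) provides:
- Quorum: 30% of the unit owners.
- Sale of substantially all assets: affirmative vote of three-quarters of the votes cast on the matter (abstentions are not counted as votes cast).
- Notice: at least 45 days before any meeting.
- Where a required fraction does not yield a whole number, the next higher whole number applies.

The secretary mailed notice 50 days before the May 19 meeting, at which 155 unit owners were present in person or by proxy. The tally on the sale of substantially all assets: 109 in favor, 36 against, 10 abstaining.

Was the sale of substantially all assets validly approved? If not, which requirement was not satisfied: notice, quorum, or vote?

Notice: 50 days given; 45 required. Satisfied.
Quorum: 30% of 511 = 153.30, rounded up to 154; 155 present. Satisfied.
Vote: requires three-fourths of the votes cast (155 − 10 abstaining = 145); 3/4 of 145 = 108.75, rounded up to 109, so 109 needed; 109 in favor. Satisfied.

Valid — all requirements satisfied.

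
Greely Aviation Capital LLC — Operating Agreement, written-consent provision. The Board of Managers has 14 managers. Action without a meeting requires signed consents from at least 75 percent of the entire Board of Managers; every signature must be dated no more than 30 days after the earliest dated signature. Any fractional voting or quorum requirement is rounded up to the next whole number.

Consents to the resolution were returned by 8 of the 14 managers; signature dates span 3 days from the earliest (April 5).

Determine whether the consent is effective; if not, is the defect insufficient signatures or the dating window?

Not effective — insufficient signatures.

Signatures required: at least 75 percent of 14 — 3/4 of 14 = 10.50, rounded up to 11, so 11 needed; 8 signed. Insufficient.
Dating window: the latest signature is 3 days after the earliest; the limit is 30 days. Within the window.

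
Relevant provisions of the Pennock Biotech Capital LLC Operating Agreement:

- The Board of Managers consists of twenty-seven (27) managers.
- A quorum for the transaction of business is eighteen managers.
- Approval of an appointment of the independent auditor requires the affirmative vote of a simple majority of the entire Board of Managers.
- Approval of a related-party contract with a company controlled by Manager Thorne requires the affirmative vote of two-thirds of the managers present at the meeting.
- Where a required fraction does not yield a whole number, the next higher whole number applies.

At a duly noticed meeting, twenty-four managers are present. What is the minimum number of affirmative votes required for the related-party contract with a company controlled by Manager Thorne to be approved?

The related-party contract with a company controlled by Manager Thorne requires two-thirds of the managers present (24).
2/3 of 24 = 16.

16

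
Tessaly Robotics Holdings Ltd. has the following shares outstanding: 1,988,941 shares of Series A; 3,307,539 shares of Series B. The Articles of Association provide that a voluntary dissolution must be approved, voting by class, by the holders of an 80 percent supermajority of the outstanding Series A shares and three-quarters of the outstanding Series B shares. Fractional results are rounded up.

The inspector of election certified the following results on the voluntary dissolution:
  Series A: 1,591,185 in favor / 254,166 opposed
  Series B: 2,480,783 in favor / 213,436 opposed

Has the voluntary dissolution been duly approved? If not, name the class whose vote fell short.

Approved — every class gave the required vote.

Series A: 4/5 of 1988941 = 1591152.80, rounded up to 1591153; 1,591,153 required, 1,591,185 in favor — approved.
Series B: 3/4 of 3307539 = 2480654.25, rounded up to 2480655; 2,480,655 required, 2,480,783 in favor — approved.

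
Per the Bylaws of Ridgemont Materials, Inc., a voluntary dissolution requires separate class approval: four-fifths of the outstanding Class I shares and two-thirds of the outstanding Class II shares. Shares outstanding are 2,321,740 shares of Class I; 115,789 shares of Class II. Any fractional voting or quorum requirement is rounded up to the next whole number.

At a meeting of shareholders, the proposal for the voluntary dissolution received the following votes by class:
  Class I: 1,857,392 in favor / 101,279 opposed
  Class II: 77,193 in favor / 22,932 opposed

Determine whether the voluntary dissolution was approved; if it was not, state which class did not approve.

Approved — every class gave the required vote.

Class I: 4/5 of 2321740 = 1857392; 1,857,392 required, 1,857,392 in favor — approved.
Class II: 2/3 of 115789 = 77192.67, rounded up to 77193; 77,193 required, 77,193 in favor — approved.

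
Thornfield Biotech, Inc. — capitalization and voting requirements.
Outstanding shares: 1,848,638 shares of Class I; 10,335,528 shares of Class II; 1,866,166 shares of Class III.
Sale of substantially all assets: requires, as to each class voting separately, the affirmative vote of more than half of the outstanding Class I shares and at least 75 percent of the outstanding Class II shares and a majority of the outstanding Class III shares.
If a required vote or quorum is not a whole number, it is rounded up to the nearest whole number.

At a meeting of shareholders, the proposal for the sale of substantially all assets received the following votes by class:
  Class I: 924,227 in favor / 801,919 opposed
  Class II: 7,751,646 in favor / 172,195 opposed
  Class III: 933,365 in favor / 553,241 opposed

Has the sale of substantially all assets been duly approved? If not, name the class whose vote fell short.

Class I: a majority of 1848638 is 924320; 924,320 required, 924,227 in favor — not approved.
Class II: 3/4 of 10335528 = 7751646; 7,751,646 required, 7,751,646 in favor — approved.
Class III: a majority of 1866166 is 933084; 933,084 required, 933,365 in favor — approved.

Not approved — the Class I shares did not give the required vote.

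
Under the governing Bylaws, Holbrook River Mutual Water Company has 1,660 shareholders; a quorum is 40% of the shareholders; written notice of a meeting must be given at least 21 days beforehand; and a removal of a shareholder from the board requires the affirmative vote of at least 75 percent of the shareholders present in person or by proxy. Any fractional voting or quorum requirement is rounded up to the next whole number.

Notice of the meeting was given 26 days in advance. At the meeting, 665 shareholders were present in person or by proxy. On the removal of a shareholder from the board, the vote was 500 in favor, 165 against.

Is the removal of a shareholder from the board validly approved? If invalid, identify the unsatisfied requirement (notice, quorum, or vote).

Valid — all requirements satisfied.

Notice: 26 days given; 21 required. Satisfied.
Quorum: 40% of 1,660 = 664; 665 present. Satisfied.
Vote: requires three-fourths of those present (665); 3/4 of 665 = 498.75, rounded up to 499, so 499 needed; 500 in favor. Satisfied.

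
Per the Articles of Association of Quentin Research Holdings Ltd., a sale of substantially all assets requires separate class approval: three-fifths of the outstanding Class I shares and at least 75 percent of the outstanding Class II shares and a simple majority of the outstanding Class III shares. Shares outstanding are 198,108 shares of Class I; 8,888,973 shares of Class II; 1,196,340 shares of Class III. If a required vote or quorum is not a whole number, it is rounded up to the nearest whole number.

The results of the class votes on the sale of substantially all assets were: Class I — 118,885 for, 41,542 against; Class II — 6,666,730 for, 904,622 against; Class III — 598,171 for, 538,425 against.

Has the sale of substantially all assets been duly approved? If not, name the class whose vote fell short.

Class I: 3/5 of 198108 = 118864.80, rounded up to 118865; 118,865 required, 118,885 in favor — approved.
Class II: 3/4 of 8888973 = 6666729.75, rounded up to 6666730; 6,666,730 required, 6,666,730 in favor — approved.
Class III: a majority of 1196340 is 598171; 598,171 required, 598,171 in favor — approved.

Approved — every class gave the required vote.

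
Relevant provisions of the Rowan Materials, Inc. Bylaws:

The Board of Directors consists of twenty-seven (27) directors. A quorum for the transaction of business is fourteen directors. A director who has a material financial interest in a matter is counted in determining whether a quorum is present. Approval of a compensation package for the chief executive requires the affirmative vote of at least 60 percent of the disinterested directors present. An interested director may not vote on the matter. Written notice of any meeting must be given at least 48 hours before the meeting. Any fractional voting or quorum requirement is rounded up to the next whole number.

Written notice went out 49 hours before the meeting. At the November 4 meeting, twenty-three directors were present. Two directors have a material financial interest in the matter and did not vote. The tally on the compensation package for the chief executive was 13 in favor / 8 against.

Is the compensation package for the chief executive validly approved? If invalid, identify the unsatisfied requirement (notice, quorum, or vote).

Valid — all requirements satisfied.

Notice: 49 hours given; 48 required (49 ≥ 48). Satisfied.
Quorum: 23 present (interested directors count toward quorum); quorum is 14. Satisfied.
Vote: the compensation package for the chief executive requires three-fifths of the disinterested directors present (23 − 2 = 21). 3/5 of 21 = 12.60, rounded up to 13, so 13 affirmative votes are needed; 13 voted in favor. Satisfied.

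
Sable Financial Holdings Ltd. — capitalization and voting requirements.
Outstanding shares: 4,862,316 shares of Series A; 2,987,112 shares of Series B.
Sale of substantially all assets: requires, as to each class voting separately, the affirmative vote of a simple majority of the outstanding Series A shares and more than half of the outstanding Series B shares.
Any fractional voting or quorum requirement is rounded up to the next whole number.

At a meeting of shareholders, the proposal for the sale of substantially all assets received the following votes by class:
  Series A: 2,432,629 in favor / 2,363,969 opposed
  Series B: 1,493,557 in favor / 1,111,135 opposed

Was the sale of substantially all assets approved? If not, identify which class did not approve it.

Approved — every class gave the required vote.

Series A: a majority of 4862316 is 2431159; 2,431,159 required, 2,432,629 in favor — approved.
Series B: a majority of 2987112 is 1493557; 1,493,557 required, 1,493,557 in favor — approved.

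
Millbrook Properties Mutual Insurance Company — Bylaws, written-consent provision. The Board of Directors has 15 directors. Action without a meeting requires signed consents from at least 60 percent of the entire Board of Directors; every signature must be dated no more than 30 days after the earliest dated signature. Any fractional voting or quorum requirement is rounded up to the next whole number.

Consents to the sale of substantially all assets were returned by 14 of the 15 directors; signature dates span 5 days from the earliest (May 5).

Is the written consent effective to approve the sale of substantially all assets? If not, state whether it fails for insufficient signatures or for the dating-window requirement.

Signatures required: at least 60 percent of 15 — 3/5 of 15 = 9, so 9 needed; 14 signed. Sufficient.
Dating window: the latest signature is 5 days after the earliest; the limit is 30 days. Within the window.

Effective — both the signature and dating-window requirements are satisfied.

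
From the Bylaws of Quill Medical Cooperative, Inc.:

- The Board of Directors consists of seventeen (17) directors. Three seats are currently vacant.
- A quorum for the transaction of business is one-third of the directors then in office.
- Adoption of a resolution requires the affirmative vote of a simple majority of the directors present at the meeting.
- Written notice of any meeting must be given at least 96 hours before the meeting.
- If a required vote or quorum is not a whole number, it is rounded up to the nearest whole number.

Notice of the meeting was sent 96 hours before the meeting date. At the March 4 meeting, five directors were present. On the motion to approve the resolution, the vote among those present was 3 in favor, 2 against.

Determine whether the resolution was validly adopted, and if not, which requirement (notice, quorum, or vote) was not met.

Valid — all requirements satisfied.

Notice: 96 hours given; 96 required (96 ≥ 96). Satisfied.
Quorum: 5 present; quorum is 5. Satisfied.
Vote: the resolution requires a majority of the directors present (5). A majority of 5 is 3, so 3 affirmative votes are needed; 3 voted in favor. Satisfied.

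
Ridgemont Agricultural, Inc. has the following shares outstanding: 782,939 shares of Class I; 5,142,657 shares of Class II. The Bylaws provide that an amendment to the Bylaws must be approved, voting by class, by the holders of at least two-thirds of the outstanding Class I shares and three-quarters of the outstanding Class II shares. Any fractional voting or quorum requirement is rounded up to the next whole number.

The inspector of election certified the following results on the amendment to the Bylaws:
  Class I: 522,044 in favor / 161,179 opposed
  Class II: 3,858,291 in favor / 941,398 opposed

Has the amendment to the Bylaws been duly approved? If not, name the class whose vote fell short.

Class I: 2/3 of 782939 = 521959.33, rounded up to 521960; 521,960 required, 522,044 in favor — approved.
Class II: 3/4 of 5142657 = 3856992.75, rounded up to 3856993; 3,856,993 required, 3,858,291 in favor — approved.

Approved — every class gave the required vote.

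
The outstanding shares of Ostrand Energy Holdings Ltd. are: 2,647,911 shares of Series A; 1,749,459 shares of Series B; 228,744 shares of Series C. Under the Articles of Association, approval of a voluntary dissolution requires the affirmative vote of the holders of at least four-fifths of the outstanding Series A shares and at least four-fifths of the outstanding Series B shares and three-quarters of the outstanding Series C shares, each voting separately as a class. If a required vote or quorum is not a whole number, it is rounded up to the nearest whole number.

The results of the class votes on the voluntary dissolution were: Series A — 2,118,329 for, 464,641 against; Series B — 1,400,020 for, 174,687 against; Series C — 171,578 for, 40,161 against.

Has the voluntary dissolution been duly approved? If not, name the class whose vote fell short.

Series A: 4/5 of 2647911 = 2118328.80, rounded up to 2118329; 2,118,329 required, 2,118,329 in favor — approved.
Series B: 4/5 of 1749459 = 1399567.20, rounded up to 1399568; 1,399,568 required, 1,400,020 in favor — approved.
Series C: 3/4 of 228744 = 171558; 171,558 required, 171,578 in favor — approved.

Approved — every class gave the required vote.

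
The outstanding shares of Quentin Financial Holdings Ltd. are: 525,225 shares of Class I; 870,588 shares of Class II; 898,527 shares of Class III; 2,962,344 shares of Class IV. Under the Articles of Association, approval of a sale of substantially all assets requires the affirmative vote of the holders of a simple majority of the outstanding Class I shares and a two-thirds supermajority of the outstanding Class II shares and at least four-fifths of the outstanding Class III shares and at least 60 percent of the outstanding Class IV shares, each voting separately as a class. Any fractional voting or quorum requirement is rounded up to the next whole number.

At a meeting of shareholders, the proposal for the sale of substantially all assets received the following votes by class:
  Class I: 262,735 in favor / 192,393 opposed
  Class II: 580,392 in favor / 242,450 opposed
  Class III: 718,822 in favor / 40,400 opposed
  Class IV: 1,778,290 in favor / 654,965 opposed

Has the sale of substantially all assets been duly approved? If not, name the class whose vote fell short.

Class I: a majority of 525225 is 262613; 262,613 required, 262,735 in favor — approved.
Class II: 2/3 of 870588 = 580392; 580,392 required, 580,392 in favor — approved.
Class III: 4/5 of 898527 = 718821.60, rounded up to 718822; 718,822 required, 718,822 in favor — approved.
Class IV: 3/5 of 2962344 = 1777406.40, rounded up to 1777407; 1,777,407 required, 1,778,290 in favor — approved.

Approved — every class gave the required vote.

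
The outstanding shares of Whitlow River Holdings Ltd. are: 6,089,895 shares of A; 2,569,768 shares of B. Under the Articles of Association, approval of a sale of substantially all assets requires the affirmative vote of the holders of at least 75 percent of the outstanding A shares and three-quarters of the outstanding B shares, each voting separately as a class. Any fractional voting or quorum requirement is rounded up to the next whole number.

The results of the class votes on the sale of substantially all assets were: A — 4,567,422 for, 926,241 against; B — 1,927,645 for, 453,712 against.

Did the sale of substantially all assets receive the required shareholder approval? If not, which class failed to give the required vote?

A: 3/4 of 6089895 = 4567421.25, rounded up to 4567422; 4,567,422 required, 4,567,422 in favor — approved.
B: 3/4 of 2569768 = 1927326; 1,927,326 required, 1,927,645 in favor — approved.

Approved — every class gave the required vote.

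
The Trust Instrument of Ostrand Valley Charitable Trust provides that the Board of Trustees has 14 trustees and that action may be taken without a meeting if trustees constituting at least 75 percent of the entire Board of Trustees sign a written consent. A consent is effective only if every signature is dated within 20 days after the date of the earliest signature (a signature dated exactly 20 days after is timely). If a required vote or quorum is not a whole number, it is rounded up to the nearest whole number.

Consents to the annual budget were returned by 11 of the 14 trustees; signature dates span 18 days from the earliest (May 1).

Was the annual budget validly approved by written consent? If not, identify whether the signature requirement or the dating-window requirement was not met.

Signatures required: at least 75 percent of 14 — 3/4 of 14 = 10.50, rounded up to 11, so 11 needed; 11 signed. Sufficient.
Dating window: the latest signature is 18 days after the earliest; the limit is 20 days. Within the window.

Effective — both the signature and dating-window requirements are satisfied.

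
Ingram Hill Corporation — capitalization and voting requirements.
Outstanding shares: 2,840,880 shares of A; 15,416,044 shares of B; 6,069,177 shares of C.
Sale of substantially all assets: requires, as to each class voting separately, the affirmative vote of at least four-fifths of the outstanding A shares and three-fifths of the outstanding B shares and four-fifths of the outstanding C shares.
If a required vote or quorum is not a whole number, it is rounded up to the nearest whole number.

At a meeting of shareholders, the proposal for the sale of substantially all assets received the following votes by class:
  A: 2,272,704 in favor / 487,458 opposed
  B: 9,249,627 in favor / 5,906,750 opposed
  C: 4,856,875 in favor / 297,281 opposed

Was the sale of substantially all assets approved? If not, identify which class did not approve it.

A: 4/5 of 2840880 = 2272704; 2,272,704 required, 2,272,704 in favor — approved.
B: 3/5 of 15416044 = 9249626.40, rounded up to 9249627; 9,249,627 required, 9,249,627 in favor — approved.
C: 4/5 of 6069177 = 4855341.60, rounded up to 4855342; 4,855,342 required, 4,856,875 in favor — approved.

Approved — every class gave the required vote.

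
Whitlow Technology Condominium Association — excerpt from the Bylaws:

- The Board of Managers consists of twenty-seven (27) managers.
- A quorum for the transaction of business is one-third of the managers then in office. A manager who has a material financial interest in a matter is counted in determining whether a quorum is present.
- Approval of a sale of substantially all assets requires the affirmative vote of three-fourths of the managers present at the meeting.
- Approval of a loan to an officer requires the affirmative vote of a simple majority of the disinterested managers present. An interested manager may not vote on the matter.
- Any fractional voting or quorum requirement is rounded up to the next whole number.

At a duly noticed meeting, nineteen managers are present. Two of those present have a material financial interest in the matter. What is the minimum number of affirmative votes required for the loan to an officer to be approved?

The loan to an officer requires a majority of the disinterested managers present (19 − 2 = 17).
A majority of 17 is 9.

9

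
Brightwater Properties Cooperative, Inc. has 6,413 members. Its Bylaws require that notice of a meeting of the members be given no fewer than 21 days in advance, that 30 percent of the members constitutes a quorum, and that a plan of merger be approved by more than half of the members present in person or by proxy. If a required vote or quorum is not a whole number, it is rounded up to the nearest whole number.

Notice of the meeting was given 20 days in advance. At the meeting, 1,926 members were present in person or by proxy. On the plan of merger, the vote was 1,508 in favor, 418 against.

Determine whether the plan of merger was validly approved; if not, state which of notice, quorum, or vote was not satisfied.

Invalid — notice requirement not satisfied.

Notice: 20 days given; 21 required. Not satisfied.
Quorum: 30% of 6,413 = 1,923.90, rounded up to 1,924; 1,926 present. Satisfied.
Vote: requires a majority of those present (1,926); a majority of 1926 is 964, so 964 needed; 1,508 in favor. Satisfied.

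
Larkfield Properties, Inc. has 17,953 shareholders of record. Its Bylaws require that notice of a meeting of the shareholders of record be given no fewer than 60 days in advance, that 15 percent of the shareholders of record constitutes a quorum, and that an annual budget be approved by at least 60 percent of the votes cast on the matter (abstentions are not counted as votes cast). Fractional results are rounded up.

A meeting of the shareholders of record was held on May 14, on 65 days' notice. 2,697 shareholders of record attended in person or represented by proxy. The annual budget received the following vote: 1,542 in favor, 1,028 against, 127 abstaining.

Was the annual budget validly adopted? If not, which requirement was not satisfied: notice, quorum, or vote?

Valid — all requirements satisfied.

Notice: 65 days given; 60 required. Satisfied.
Quorum: 15% of 17,953 = 2,692.95, rounded up to 2,693; 2,697 present. Satisfied.
Vote: requires three-fifths of the votes cast (2,697 − 127 abstaining = 2,570); 3/5 of 2570 = 1542, so 1,542 needed; 1,542 in favor. Satisfied.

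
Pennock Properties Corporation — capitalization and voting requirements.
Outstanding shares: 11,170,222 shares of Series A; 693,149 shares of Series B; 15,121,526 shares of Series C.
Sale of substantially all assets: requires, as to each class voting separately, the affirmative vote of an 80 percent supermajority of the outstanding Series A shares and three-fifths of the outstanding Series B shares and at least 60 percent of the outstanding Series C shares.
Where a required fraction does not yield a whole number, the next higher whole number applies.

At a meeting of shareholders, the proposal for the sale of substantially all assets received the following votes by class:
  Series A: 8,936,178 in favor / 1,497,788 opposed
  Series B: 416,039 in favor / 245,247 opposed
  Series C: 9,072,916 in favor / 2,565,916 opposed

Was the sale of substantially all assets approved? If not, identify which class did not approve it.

Series A: 4/5 of 11170222 = 8936177.60, rounded up to 8936178; 8,936,178 required, 8,936,178 in favor — approved.
Series B: 3/5 of 693149 = 415889.40, rounded up to 415890; 415,890 required, 416,039 in favor — approved.
Series C: 3/5 of 15121526 = 9072915.60, rounded up to 9072916; 9,072,916 required, 9,072,916 in favor — approved.

Approved — every class gave the required vote.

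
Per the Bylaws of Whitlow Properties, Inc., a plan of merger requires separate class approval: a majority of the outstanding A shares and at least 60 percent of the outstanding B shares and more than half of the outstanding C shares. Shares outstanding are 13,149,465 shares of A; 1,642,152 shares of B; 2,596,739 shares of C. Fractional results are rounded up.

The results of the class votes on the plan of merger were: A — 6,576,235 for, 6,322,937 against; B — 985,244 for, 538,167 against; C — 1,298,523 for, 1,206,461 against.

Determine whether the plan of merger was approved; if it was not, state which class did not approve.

Not approved — the B shares did not give the required vote.

A: a majority of 13149465 is 6574733; 6,574,733 required, 6,576,235 in favor — approved.
B: 3/5 of 1642152 = 985291.20, rounded up to 985292; 985,292 required, 985,244 in favor — not approved.
C: a majority of 2596739 is 1298370; 1,298,370 required, 1,298,523 in favor — approved.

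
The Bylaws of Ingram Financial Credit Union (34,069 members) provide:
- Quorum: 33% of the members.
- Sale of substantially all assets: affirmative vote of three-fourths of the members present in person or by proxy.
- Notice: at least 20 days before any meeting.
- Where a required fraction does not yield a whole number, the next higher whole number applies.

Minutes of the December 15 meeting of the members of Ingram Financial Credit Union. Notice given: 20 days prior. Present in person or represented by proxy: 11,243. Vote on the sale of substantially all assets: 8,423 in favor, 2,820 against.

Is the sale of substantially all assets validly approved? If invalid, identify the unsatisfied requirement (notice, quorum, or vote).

Invalid — vote requirement not satisfied.

Notice: 20 days given; 20 required. Satisfied.
Quorum: 33% of 34,069 = 11,242.77, rounded up to 11,243; 11,243 present. Satisfied.
Vote: requires three-fourths of those present (11,243); 3/4 of 11243 = 8432.25, rounded up to 8433, so 8,433 needed; 8,423 in favor. Not satisfied.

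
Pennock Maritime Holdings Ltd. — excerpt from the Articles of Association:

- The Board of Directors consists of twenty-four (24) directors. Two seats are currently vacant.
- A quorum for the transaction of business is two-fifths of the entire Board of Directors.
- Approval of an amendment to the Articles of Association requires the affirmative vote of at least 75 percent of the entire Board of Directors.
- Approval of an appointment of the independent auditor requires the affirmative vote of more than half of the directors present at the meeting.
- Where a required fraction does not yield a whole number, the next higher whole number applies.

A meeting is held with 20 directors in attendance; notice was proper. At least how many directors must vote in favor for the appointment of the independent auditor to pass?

11

The appointment of the independent auditor requires a majority of the directors present (20).
A majority of 20 is 11.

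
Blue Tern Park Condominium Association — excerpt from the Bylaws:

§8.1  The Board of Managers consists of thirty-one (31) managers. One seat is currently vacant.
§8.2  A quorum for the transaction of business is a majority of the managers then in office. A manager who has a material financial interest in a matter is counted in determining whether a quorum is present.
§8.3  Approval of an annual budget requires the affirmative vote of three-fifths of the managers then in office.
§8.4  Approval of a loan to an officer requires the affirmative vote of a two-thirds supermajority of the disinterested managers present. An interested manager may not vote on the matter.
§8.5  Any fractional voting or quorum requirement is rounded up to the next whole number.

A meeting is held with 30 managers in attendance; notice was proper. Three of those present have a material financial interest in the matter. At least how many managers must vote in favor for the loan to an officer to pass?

18

The loan to an officer requires two-thirds of the disinterested managers present (30 − 3 = 27).
2/3 of 27 = 18.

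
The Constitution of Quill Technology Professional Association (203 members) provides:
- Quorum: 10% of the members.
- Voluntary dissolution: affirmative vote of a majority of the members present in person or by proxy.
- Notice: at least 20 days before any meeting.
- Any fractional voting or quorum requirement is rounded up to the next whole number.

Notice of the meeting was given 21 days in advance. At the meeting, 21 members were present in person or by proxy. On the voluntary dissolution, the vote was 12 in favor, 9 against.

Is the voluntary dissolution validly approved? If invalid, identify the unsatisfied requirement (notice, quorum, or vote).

Valid — all requirements satisfied.

Notice: 21 days given; 20 required. Satisfied.
Quorum: 10% of 203 = 20.30, rounded up to 21; 21 present. Satisfied.
Vote: requires a majority of those present (21); a majority of 21 is 11, so 11 needed; 12 in favor. Satisfied.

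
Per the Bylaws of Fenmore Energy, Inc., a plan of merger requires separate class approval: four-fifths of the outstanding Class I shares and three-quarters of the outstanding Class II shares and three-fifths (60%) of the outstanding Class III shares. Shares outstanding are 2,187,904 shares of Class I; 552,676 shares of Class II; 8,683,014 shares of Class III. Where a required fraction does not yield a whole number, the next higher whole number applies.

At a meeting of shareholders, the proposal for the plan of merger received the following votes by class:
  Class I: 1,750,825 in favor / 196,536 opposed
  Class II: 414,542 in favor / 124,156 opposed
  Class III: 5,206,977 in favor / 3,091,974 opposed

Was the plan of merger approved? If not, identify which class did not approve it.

Not approved — the Class III shares did not give the required vote.

Class I: 4/5 of 2187904 = 1750323.20, rounded up to 1750324; 1,750,324 required, 1,750,825 in favor — approved.
Class II: 3/4 of 552676 = 414507; 414,507 required, 414,542 in favor — approved.
Class III: 3/5 of 8683014 = 5209808.40, rounded up to 5209809; 5,209,809 required, 5,206,977 in favor — not approved.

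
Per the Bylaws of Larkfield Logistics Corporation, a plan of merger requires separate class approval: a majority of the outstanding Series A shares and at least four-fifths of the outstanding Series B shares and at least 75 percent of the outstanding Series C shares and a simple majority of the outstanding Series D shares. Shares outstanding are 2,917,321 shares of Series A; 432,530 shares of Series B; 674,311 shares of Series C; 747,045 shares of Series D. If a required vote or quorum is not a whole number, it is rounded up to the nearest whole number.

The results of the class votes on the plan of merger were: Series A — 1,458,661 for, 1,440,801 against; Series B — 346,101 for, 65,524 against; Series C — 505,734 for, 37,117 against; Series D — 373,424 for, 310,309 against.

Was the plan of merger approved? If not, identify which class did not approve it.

Series A: a majority of 2917321 is 1458661; 1,458,661 required, 1,458,661 in favor — approved.
Series B: 4/5 of 432530 = 346024; 346,024 required, 346,101 in favor — approved.
Series C: 3/4 of 674311 = 505733.25, rounded up to 505734; 505,734 required, 505,734 in favor — approved.
Series D: a majority of 747045 is 373523; 373,523 required, 373,424 in favor — not approved.

Not approved — the Series D shares did not give the required vote.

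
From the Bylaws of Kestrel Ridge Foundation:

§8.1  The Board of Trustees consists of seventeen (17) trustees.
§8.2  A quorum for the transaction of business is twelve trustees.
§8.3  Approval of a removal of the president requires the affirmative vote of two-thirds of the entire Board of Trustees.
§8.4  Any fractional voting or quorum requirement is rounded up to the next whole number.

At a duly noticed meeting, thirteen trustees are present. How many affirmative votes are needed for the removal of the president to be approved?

12

The removal of the president requires two-thirds of the entire Board of Trustees (17).
2/3 of 17 = 11.33, rounded up to 12.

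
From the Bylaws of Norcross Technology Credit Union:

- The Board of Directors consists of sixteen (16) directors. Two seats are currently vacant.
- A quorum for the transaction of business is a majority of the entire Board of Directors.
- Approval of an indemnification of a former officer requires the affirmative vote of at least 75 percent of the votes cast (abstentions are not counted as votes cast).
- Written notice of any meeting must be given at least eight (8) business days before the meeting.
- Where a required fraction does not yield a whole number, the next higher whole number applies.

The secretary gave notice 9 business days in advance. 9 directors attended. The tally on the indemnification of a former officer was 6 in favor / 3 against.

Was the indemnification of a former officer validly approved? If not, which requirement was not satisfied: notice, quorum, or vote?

Invalid — vote requirement not satisfied.

Notice: 9 business days given; 8 required (9 ≥ 8). Satisfied.
Quorum: 9 present; quorum is 9. Satisfied.
Vote: the indemnification of a former officer requires three-fourths of the votes cast (9). 3/4 of 9 = 6.75, rounded up to 7, so 7 affirmative votes are needed; 6 voted in favor. Not satisfied.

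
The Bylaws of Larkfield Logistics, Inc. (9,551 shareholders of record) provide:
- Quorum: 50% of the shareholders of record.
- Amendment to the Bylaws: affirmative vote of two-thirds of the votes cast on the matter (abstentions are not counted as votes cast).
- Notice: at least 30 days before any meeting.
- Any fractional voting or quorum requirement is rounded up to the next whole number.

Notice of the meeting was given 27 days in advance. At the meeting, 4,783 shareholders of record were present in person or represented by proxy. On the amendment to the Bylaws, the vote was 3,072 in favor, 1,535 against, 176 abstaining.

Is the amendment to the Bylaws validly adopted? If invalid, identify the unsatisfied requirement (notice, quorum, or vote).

Invalid — notice requirement not satisfied.

Notice: 27 days given; 30 required. Not satisfied.
Quorum: 50% of 9,551 = 4,775.50, rounded up to 4,776; 4,783 present. Satisfied.
Vote: requires two-thirds of the votes cast (4,783 − 176 abstaining = 4,607); 2/3 of 4607 = 3071.33, rounded up to 3072, so 3,072 needed; 3,072 in favor. Satisfied.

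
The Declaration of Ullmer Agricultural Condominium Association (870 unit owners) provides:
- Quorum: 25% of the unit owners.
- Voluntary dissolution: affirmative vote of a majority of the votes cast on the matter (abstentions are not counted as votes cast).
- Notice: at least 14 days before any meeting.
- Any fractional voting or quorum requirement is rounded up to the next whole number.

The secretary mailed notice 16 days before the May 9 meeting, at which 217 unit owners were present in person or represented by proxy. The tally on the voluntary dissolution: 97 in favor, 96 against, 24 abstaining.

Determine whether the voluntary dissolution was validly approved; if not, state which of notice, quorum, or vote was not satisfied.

Notice: 16 days given; 14 required. Satisfied.
Quorum: 25% of 870 = 217.50, rounded up to 218; 217 present. Not satisfied.
Vote: requires a majority of the votes cast (217 − 24 abstaining = 193); a majority of 193 is 97, so 97 needed; 97 in favor. Satisfied.

Invalid — quorum requirement not satisfied.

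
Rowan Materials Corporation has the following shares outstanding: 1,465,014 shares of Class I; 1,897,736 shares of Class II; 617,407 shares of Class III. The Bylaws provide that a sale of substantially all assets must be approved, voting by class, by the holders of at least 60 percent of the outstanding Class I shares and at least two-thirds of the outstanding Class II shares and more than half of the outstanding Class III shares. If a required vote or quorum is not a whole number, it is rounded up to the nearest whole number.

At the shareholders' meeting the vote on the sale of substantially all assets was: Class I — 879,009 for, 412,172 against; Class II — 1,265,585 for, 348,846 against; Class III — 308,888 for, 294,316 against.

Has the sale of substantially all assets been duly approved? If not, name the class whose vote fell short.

Approved — every class gave the required vote.

Class I: 3/5 of 1465014 = 879008.40, rounded up to 879009; 879,009 required, 879,009 in favor — approved.
Class II: 2/3 of 1897736 = 1265157.33, rounded up to 1265158; 1,265,158 required, 1,265,585 in favor — approved.
Class III: a majority of 617407 is 308704; 308,704 required, 308,888 in favor — approved.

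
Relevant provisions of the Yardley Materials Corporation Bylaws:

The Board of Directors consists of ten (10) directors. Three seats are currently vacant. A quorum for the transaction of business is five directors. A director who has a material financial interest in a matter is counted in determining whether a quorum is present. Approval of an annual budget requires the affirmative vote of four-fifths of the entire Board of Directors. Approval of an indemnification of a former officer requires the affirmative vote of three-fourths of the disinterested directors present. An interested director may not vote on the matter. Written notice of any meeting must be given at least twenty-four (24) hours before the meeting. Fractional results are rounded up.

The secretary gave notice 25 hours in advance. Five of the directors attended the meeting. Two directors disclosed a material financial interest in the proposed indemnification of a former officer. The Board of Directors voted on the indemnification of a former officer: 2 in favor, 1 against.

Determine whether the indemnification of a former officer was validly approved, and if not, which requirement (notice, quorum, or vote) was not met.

Notice: 25 hours given; 24 required (25 ≥ 24). Satisfied.
Quorum: 5 present (interested directors count toward quorum); quorum is 5. Satisfied.
Vote: the indemnification of a former officer requires three-fourths of the disinterested directors present (5 − 2 = 3). 3/4 of 3 = 2.25, rounded up to 3, so 3 affirmative votes are needed; 2 voted in favor. Not satisfied.

Invalid — vote requirement not satisfied.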